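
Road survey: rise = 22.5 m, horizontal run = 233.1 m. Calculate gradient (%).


Formula: Gradient = rise / run * 100
Gradient = 22.5 / 233.1 * 100 = 9.7%

9.7


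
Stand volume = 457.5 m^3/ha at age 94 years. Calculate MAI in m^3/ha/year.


Formula: MAI = Total Volume / Stand Age
MAI = 457.5 m^3/ha / 94 years
MAI = 4.87 m^3/ha/year

4.87


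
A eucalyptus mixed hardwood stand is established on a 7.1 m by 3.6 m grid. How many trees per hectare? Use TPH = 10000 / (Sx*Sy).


Formula: TPH = 10000 m^2/ha / (spacing_x * spacing_y)
Area per tree = 7.1 m * 3.6 m = 25.56 m^2
TPH = 10000 / 25.56 = 391 trees/ha

391


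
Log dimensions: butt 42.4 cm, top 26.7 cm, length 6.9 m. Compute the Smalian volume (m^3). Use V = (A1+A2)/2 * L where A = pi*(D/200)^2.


Smalian: V = (A1 + A2)/2 * L,  A = pi*(D/200)^2
A1 = pi*(42.4/200)^2 = 0.141196 m^2
A2 = pi*(26.7/200)^2 = 0.05599 m^2
V = (0.141196+0.05599)/2*6.9 = 0.6803 m^3

0.6803


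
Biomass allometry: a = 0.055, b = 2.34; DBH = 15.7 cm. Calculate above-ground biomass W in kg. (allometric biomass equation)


Formula: W = a * DBH^b  (allometric power law)
DBH^b = 15.7^2.34 = 628.6446
W = 0.055 * 628.6446 = 34.6 kg

34.6


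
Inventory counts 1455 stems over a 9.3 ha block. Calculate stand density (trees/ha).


Formula: Stand Density = N_trees / Area_ha
Density = 1455 trees / 9.3 ha
Density = 156 trees/ha

156


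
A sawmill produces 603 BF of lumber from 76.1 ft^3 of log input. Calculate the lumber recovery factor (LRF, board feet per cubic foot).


Formula: LRF = Lumber Output (BF) / Log Input (ft^3)
LRF = 603 BF / 76.1 ft^3
LRF = 7.92 BF/ft^3

7.92


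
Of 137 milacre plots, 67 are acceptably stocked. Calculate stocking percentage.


Formula: Stocking % = stocked plots / total plots * 100
Stocking = 67 / 137 * 100
Stocking = 0.4891 * 100 = 48.9%

48.9


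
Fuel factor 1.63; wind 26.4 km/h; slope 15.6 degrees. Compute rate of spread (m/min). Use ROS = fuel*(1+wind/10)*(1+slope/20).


Formula: ROS = fuel * (1 + wind/10) * (1 + slope/20)
Wind factor = 1 + 26.4/10 = 3.64
Slope factor = 1 + 15.6/20 = 1.78
ROS = 1.63 * 3.64 * 1.78 = 10.56 m/min

10.56


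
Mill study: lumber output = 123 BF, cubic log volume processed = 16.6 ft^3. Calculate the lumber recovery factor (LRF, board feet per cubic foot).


Formula: LRF = Lumber Output (BF) / Log Input (ft^3)
LRF = 123 BF / 16.6 ft^3
LRF = 7.41 BF/ft^3

7.41


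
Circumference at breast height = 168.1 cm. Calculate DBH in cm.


Formula: DBH = C / pi
DBH = 168.1 / pi
pi = 3.14159...
DBH = 53.5 cm

53.5


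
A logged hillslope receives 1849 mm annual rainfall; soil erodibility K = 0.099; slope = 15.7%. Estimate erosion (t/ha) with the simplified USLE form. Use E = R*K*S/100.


Formula: E = R * K * S / 100  (simplified USLE)
R * K = 1849 * 0.099 = 183.051
E = 183.051 * 15.7 / 100 = 28.74 t/ha

28.74


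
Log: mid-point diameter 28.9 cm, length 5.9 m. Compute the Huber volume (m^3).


Huber: V = Am * L,  Am = pi*(Dm/200)^2
Am = pi*(28.9/200)^2 = 0.065597 m^2
V = 0.065597*5.9 = 0.387 m^3

0.387


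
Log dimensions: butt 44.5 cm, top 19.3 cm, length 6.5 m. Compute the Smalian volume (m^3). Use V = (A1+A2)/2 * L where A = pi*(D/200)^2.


Smalian: V = (A1 + A2)/2 * L,  A = pi*(D/200)^2
A1 = pi*(44.5/200)^2 = 0.155528 m^2
A2 = pi*(19.3/200)^2 = 0.029255 m^2
V = (0.155528+0.029255)/2*6.5 = 0.6005 m^3

0.6005


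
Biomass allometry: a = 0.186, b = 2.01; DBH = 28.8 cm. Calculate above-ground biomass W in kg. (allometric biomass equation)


Formula: W = a * DBH^b  (allometric power law)
DBH^b = 28.8^2.01 = 857.7859
W = 0.186 * 857.7859 = 159.5 kg

159.5


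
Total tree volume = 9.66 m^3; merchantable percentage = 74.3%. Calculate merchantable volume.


Formula: MV = V_total * (merchantable_pct / 100)
Merchantable fraction = 74.3% / 100 = 0.743
MV = 9.66 m^3 * 0.743 = 7.177 m^3

7.177


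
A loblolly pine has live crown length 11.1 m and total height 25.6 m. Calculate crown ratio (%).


Formula: Crown Ratio = (Crown Length / Total Height) * 100
CR = (11.1 m / 25.6 m) * 100
CR = 0.4336 * 100 = 43.4%

43.4


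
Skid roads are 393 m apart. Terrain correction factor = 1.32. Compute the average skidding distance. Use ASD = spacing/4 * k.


Formula: ASD = (spacing / 4) * correction
Uncorrected distance = spacing / 4 = 393 / 4 = 98.25 m
ASD = 98.25 * 1.32 = 130 m

130


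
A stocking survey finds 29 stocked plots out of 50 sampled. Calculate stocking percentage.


Formula: Stocking % = stocked plots / total plots * 100
Stocking = 29 / 50 * 100
Stocking = 0.58 * 100 = 58.0%

58.0


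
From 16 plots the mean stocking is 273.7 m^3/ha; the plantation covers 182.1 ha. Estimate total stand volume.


Formula: Total Volume = Mean Volume per ha * Total Area
Total Volume = 273.7 m^3/ha * 182.1 ha
Total Volume = 49841 m^3

49841


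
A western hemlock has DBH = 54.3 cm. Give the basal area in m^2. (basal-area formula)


Formula: BA = pi * (DBH/2)^2 / 10000  (cm^2 to m^2)
Radius = DBH/2 = 54.3/2 = 27.15 cm
BA = pi * 27.15^2 / 10000
   = 2315.7386 cm^2 / 10000
   = 0.2316 m^2

0.2316


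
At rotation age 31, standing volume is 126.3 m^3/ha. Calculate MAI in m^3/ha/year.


Formula: MAI = Total Volume / Stand Age
MAI = 126.3 m^3/ha / 31 years
MAI = 4.07 m^3/ha/year

4.07


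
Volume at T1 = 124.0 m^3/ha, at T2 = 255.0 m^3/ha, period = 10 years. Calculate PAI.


Formula: PAI = (V_T2 - V_T1) / (T2 - T1)
Volume increment = 255.0 - 124.0 = 131.0 m^3/ha
PAI = 131.0 / 10 = 13.1 m^3/ha/year

13.1


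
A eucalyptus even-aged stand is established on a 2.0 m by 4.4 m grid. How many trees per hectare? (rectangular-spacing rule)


Formula: TPH = 10000 m^2/ha / (spacing_x * spacing_y)
Area per tree = 2.0 m * 4.4 m = 8.8 m^2
TPH = 10000 / 8.8 = 1136 trees/ha

1136


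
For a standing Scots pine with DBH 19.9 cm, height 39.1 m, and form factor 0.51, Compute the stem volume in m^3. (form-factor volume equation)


Formula: V = pi * (DBH/200)^2 * H * ff
Radius = DBH/200 = 19.9/200 = 0.0995 m
Radius^2 = 0.0995^2 = 0.00990025 m^2
V = pi * 0.00990025 * 39.1 * 0.51
V = 0.62 m^3

0.62


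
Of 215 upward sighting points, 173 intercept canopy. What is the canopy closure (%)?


Formula: Canopy closure = covered points / total points * 100
Closure = 173 / 215 * 100
Closure = 0.8047 * 100 = 80.5%

80.5


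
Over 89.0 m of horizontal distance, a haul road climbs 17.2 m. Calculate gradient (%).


Formula: Gradient = rise / run * 100
Gradient = 17.2 / 89.0 * 100 = 19.3%

19.3


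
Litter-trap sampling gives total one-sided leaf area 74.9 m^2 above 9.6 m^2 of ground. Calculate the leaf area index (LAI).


Formula: LAI = total leaf area / ground area  (dimensionless)
LAI = 74.9 m^2 / 9.6 m^2
LAI = 7.8

7.8


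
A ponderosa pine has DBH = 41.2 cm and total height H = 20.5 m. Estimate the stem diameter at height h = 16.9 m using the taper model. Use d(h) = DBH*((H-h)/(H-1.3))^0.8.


Taper: d(h) = DBH * ((H - h) / (H - 1.3))^0.8
Numerator = H - h = 20.5 - 16.9 = 3.6 m
Denominator = H - 1.3 = 20.5 - 1.3 = 19.2 m
Ratio = 3.6 / 19.2 = 0.1875
d = 41.2 * 0.1875^0.8 = 10.8 cm

10.8


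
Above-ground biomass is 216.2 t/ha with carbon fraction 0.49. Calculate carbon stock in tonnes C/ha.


Formula: Carbon Stock = Biomass * Carbon Fraction
C = 216.2 t/ha * 0.49
C = 105.9 t C/ha

105.9


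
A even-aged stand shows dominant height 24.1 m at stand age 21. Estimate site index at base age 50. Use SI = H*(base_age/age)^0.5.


Formula: SI = H_dom * (base_age / age)^0.5
Age ratio = 50 / 21 = 2.38095
sqrt(age_ratio) = 1.54303
SI = 24.1 * 1.54303 = 37.2 m

37.2


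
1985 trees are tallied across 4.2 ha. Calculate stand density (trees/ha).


Formula: Stand Density = N_trees / Area_ha
Density = 1985 trees / 4.2 ha
Density = 473 trees/ha

473


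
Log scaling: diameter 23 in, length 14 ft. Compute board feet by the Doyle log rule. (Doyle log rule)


Doyle: BF = (D - 4)^2 * L / 16
Adjusted diameter = 23 - 4 = 19 in
(D-4)^2 = 19^2 = 361
BF = 361 * 14 / 16 = 316 BF

316


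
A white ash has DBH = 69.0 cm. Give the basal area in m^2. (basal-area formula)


Formula: BA = pi * (DBH/2)^2 / 10000  (cm^2 to m^2)
Radius = DBH/2 = 69.0/2 = 34.5 cm
BA = pi * 34.5^2 / 10000
   = 3739.2807 cm^2 / 10000
   = 0.3739 m^2

0.3739


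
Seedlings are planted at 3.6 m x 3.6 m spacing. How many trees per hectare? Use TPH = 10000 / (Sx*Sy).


Formula: TPH = 10000 m^2/ha / (spacing_x * spacing_y)
Area per tree = 3.6 m * 3.6 m = 12.96 m^2
TPH = 10000 / 12.96 = 772 trees/ha

772


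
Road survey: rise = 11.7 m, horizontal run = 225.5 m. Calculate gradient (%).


Formula: Gradient = rise / run * 100
Gradient = 11.7 / 225.5 * 100 = 5.2%

5.2


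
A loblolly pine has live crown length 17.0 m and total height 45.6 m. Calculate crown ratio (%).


Formula: Crown Ratio = (Crown Length / Total Height) * 100
CR = (17.0 m / 45.6 m) * 100
CR = 0.3728 * 100 = 37.3%

37.3


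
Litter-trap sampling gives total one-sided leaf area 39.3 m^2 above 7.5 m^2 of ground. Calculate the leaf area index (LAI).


Formula: LAI = total leaf area / ground area  (dimensionless)
LAI = 39.3 m^2 / 7.5 m^2
LAI = 5.24

5.24


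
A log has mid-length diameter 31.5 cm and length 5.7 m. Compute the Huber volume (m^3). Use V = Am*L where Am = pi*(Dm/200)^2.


Huber: V = Am * L,  Am = pi*(Dm/200)^2
Am = pi*(31.5/200)^2 = 0.077931 m^2
V = 0.077931*5.7 = 0.4442 m^3

0.4442


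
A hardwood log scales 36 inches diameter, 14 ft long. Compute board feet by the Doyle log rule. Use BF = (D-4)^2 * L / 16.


Doyle: BF = (D - 4)^2 * L / 16
Adjusted diameter = 36 - 4 = 32 in
(D-4)^2 = 32^2 = 1024
BF = 1024 * 14 / 16 = 896 BF

896


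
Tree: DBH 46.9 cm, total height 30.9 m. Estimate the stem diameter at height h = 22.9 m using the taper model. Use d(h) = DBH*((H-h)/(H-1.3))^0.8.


Taper: d(h) = DBH * ((H - h) / (H - 1.3))^0.8
Numerator = H - h = 30.9 - 22.9 = 8.0 m
Denominator = H - 1.3 = 30.9 - 1.3 = 29.6 m
Ratio = 8.0 / 29.6 = 0.27027
d = 46.9 * 0.27027^0.8 = 16.5 cm

16.5


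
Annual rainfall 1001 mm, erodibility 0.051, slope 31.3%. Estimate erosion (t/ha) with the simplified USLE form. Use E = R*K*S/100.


Formula: E = R * K * S / 100  (simplified USLE)
R * K = 1001 * 0.051 = 51.051
E = 51.051 * 31.3 / 100 = 15.98 t/ha

15.98


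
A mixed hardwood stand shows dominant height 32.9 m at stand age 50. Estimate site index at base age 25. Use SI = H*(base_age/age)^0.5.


Formula: SI = H_dom * (base_age / age)^0.5
Age ratio = 25 / 50 = 0.5
sqrt(age_ratio) = 0.70711
SI = 32.9 * 0.70711 = 23.3 m

23.3


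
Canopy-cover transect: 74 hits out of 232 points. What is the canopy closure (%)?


Formula: Canopy closure = covered points / total points * 100
Closure = 74 / 232 * 100
Closure = 0.319 * 100 = 31.9%

31.9


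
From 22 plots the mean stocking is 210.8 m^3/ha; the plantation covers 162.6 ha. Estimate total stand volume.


Formula: Total Volume = Mean Volume per ha * Total Area
Total Volume = 210.8 m^3/ha * 162.6 ha
Total Volume = 34276 m^3

34276


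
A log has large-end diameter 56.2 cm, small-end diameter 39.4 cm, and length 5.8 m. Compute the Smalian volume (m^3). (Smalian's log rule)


Smalian: V = (A1 + A2)/2 * L,  A = pi*(D/200)^2
A1 = pi*(56.2/200)^2 = 0.248063 m^2
A2 = pi*(39.4/200)^2 = 0.121922 m^2
V = (0.248063+0.121922)/2*5.8 = 1.073 m^3

1.073


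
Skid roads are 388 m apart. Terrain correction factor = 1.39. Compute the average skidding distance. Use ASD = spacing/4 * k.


Formula: ASD = (spacing / 4) * correction
Uncorrected distance = spacing / 4 = 388 / 4 = 97 m
ASD = 97 * 1.39 = 135 m

135


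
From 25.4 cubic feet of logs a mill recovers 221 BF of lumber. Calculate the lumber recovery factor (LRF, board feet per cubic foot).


Formula: LRF = Lumber Output (BF) / Log Input (ft^3)
LRF = 221 BF / 25.4 ft^3
LRF = 8.7 BF/ft^3

8.7


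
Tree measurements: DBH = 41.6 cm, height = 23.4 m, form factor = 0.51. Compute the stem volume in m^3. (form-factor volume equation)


Formula: V = pi * (DBH/200)^2 * H * ff
Radius = DBH/200 = 41.6/200 = 0.208 m
Radius^2 = 0.208^2 = 0.043264 m^2
V = pi * 0.043264 * 23.4 * 0.51
V = 1.622 m^3

1.622


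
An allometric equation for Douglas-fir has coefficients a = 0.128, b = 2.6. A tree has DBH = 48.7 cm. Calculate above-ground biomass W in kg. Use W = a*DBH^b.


Formula: W = a * DBH^b  (allometric power law)
DBH^b = 48.7^2.6 = 24410.4227
W = 0.128 * 24410.4227 = 3124.5 kg

3124.5


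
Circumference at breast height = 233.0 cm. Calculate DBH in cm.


Formula: DBH = C / pi
DBH = 233.0 / pi
pi = 3.14159...
DBH = 74.2 cm

74.2


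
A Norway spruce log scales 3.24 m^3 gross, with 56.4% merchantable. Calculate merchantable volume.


Formula: MV = V_total * (merchantable_pct / 100)
Merchantable fraction = 56.4% / 100 = 0.564
MV = 3.24 m^3 * 0.564 = 1.827 m^3

1.827


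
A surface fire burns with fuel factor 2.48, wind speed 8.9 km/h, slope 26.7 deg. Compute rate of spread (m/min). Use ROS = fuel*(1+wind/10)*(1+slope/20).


Formula: ROS = fuel * (1 + wind/10) * (1 + slope/20)
Wind factor = 1 + 8.9/10 = 1.89
Slope factor = 1 + 26.7/20 = 2.335
ROS = 2.48 * 1.89 * 2.335 = 10.94 m/min

10.94


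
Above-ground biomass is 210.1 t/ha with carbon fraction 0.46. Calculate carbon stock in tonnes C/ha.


Formula: Carbon Stock = Biomass * Carbon Fraction
C = 210.1 t/ha * 0.46
C = 96.6 t C/ha

96.6


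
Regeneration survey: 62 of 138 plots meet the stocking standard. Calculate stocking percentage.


Formula: Stocking % = stocked plots / total plots * 100
Stocking = 62 / 138 * 100
Stocking = 0.4493 * 100 = 44.9%

44.9


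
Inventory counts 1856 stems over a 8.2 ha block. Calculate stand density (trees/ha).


Formula: Stand Density = N_trees / Area_ha
Density = 1856 trees / 8.2 ha
Density = 226 trees/ha

226


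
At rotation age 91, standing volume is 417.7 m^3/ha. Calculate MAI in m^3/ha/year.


Formula: MAI = Total Volume / Stand Age
MAI = 417.7 m^3/ha / 91 years
MAI = 4.59 m^3/ha/year

4.59


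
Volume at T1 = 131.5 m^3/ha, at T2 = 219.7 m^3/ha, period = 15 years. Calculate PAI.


Formula: PAI = (V_T2 - V_T1) / (T2 - T1)
Volume increment = 219.7 - 131.5 = 88.2 m^3/ha
PAI = 88.2 / 15 = 5.88 m^3/ha/year

5.88


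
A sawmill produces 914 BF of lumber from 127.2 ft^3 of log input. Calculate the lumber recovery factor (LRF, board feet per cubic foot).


Formula: LRF = Lumber Output (BF) / Log Input (ft^3)
LRF = 914 BF / 127.2 ft^3
LRF = 7.19 BF/ft^3

7.19


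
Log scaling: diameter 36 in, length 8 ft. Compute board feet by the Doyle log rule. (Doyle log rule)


Doyle: BF = (D - 4)^2 * L / 16
Adjusted diameter = 36 - 4 = 32 in
(D-4)^2 = 32^2 = 1024
BF = 1024 * 8 / 16 = 512 BF

512


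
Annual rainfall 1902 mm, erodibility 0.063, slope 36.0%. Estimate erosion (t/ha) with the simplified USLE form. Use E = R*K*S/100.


Formula: E = R * K * S / 100  (simplified USLE)
R * K = 1902 * 0.063 = 119.826
E = 119.826 * 36.0 / 100 = 43.14 t/ha

43.14


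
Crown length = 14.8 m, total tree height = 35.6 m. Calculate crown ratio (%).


Formula: Crown Ratio = (Crown Length / Total Height) * 100
CR = (14.8 m / 35.6 m) * 100
CR = 0.4157 * 100 = 41.6%

41.6


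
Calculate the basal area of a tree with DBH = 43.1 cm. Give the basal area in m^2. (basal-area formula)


Formula: BA = pi * (DBH/2)^2 / 10000  (cm^2 to m^2)
Radius = DBH/2 = 43.1/2 = 21.55 cm
BA = pi * 21.55^2 / 10000
   = 1458.9635 cm^2 / 10000
   = 0.1459 m^2

0.1459


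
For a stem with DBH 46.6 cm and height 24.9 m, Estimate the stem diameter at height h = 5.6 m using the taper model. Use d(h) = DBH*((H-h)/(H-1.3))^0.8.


Taper: d(h) = DBH * ((H - h) / (H - 1.3))^0.8
Numerator = H - h = 24.9 - 5.6 = 19.3 m
Denominator = H - 1.3 = 24.9 - 1.3 = 23.6 m
Ratio = 19.3 / 23.6 = 0.8178
d = 46.6 * 0.8178^0.8 = 39.7 cm

39.7


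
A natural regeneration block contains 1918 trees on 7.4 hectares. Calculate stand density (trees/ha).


Formula: Stand Density = N_trees / Area_ha
Density = 1918 trees / 7.4 ha
Density = 259 trees/ha

259


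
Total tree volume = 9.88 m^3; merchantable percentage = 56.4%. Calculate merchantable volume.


Formula: MV = V_total * (merchantable_pct / 100)
Merchantable fraction = 56.4% / 100 = 0.564
MV = 9.88 m^3 * 0.564 = 5.572 m^3

5.572


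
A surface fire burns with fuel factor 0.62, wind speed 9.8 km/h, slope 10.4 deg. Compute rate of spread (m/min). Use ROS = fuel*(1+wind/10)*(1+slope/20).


Formula: ROS = fuel * (1 + wind/10) * (1 + slope/20)
Wind factor = 1 + 9.8/10 = 1.98
Slope factor = 1 + 10.4/20 = 1.52
ROS = 0.62 * 1.98 * 1.52 = 1.87 m/min

1.87


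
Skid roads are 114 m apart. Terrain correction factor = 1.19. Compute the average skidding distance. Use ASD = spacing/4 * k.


Formula: ASD = (spacing / 4) * correction
Uncorrected distance = spacing / 4 = 114 / 4 = 28.5 m
ASD = 28.5 * 1.19 = 34 m

34


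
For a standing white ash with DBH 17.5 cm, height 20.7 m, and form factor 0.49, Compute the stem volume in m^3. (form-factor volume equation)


Formula: V = pi * (DBH/200)^2 * H * ff
Radius = DBH/200 = 17.5/200 = 0.0875 m
Radius^2 = 0.0875^2 = 0.00765625 m^2
V = pi * 0.00765625 * 20.7 * 0.49
V = 0.244 m^3

0.244


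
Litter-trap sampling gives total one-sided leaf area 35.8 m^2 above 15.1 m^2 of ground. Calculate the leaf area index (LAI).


Formula: LAI = total leaf area / ground area  (dimensionless)
LAI = 35.8 m^2 / 15.1 m^2
LAI = 2.37

2.37


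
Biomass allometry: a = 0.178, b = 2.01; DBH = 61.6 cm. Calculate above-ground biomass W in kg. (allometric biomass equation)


Formula: W = a * DBH^b  (allometric power law)
DBH^b = 61.6^2.01 = 3954.1873
W = 0.178 * 3954.1873 = 703.8 kg

703.8


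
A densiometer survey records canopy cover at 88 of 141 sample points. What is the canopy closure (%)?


Formula: Canopy closure = covered points / total points * 100
Closure = 88 / 141 * 100
Closure = 0.6241 * 100 = 62.4%

62.4


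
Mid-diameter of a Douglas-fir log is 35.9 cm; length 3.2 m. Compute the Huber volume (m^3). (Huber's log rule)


Huber: V = Am * L,  Am = pi*(Dm/200)^2
Am = pi*(35.9/200)^2 = 0.101223 m^2
V = 0.101223*3.2 = 0.3239 m^3

0.3239


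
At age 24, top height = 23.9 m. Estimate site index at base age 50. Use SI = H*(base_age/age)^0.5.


Formula: SI = H_dom * (base_age / age)^0.5
Age ratio = 50 / 24 = 2.08333
sqrt(age_ratio) = 1.44338
SI = 23.9 * 1.44338 = 34.5 m

34.5


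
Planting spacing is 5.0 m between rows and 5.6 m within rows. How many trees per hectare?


Formula: TPH = 10000 m^2/ha / (spacing_x * spacing_y)
Area per tree = 5.0 m * 5.6 m = 28.0 m^2
TPH = 10000 / 28.0 = 357 trees/ha

357


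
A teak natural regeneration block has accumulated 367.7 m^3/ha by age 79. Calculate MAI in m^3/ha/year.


Formula: MAI = Total Volume / Stand Age
MAI = 367.7 m^3/ha / 79 years
MAI = 4.65 m^3/ha/year

4.65


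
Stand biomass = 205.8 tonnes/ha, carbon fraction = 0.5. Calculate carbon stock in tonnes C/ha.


Formula: Carbon Stock = Biomass * Carbon Fraction
C = 205.8 t/ha * 0.5
C = 102.9 t C/ha

102.9


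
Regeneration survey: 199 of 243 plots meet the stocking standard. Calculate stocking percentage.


Formula: Stocking % = stocked plots / total plots * 100
Stocking = 199 / 243 * 100
Stocking = 0.8189 * 100 = 81.9%

81.9


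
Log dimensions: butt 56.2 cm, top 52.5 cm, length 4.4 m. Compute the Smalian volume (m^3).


Smalian: V = (A1 + A2)/2 * L,  A = pi*(D/200)^2
A1 = pi*(56.2/200)^2 = 0.248063 m^2
A2 = pi*(52.5/200)^2 = 0.216475 m^2
V = (0.248063+0.216475)/2*4.4 = 1.022 m^3

1.022


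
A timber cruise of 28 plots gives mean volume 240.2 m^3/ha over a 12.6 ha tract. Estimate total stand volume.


Formula: Total Volume = Mean Volume per ha * Total Area
Total Volume = 240.2 m^3/ha * 12.6 ha
Total Volume = 3027 m^3

3027


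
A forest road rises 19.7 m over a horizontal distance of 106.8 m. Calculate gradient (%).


Formula: Gradient = rise / run * 100
Gradient = 19.7 / 106.8 * 100 = 18.4%

18.4


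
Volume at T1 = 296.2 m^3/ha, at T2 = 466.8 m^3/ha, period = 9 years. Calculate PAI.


Formula: PAI = (V_T2 - V_T1) / (T2 - T1)
Volume increment = 466.8 - 296.2 = 170.6 m^3/ha
PAI = 170.6 / 9 = 18.96 m^3/ha/year

18.96


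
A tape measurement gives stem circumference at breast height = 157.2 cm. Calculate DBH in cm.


Formula: DBH = C / pi
DBH = 157.2 / pi
pi = 3.14159...
DBH = 50.0 cm

50.0


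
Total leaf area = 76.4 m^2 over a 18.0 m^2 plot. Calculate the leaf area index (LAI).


Formula: LAI = total leaf area / ground area  (dimensionless)
LAI = 76.4 m^2 / 18.0 m^2
LAI = 4.24

4.24


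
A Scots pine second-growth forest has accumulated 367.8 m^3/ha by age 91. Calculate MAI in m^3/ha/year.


Formula: MAI = Total Volume / Stand Age
MAI = 367.8 m^3/ha / 91 years
MAI = 4.04 m^3/ha/year

4.04


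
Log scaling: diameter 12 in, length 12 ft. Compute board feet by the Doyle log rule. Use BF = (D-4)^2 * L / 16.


Doyle: BF = (D - 4)^2 * L / 16
Adjusted diameter = 12 - 4 = 8 in
(D-4)^2 = 8^2 = 64
BF = 64 * 12 / 16 = 48 BF

48


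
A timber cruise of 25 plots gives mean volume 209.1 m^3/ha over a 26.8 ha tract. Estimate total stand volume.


Formula: Total Volume = Mean Volume per ha * Total Area
Total Volume = 209.1 m^3/ha * 26.8 ha
Total Volume = 5604 m^3

5604


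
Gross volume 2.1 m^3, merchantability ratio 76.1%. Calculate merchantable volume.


Formula: MV = V_total * (merchantable_pct / 100)
Merchantable fraction = 76.1% / 100 = 0.761
MV = 2.1 m^3 * 0.761 = 1.598 m^3

1.598


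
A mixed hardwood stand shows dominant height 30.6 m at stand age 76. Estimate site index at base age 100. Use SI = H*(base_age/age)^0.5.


Formula: SI = H_dom * (base_age / age)^0.5
Age ratio = 100 / 76 = 1.31579
sqrt(age_ratio) = 1.14708
SI = 30.6 * 1.14708 = 35.1 m

35.1


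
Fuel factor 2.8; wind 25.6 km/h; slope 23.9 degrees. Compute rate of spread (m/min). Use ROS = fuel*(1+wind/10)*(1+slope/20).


Formula: ROS = fuel * (1 + wind/10) * (1 + slope/20)
Wind factor = 1 + 25.6/10 = 3.56
Slope factor = 1 + 23.9/20 = 2.195
ROS = 2.8 * 3.56 * 2.195 = 21.88 m/min

21.88


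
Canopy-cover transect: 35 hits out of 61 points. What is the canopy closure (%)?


Formula: Canopy closure = covered points / total points * 100
Closure = 35 / 61 * 100
Closure = 0.5738 * 100 = 57.4%

57.4


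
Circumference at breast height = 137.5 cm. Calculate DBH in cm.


Formula: DBH = C / pi
DBH = 137.5 / pi
pi = 3.14159...
DBH = 43.8 cm

43.8


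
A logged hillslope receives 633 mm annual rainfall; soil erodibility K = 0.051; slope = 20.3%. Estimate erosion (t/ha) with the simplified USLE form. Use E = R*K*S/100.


Formula: E = R * K * S / 100  (simplified USLE)
R * K = 633 * 0.051 = 32.283
E = 32.283 * 20.3 / 100 = 6.55 t/ha

6.55


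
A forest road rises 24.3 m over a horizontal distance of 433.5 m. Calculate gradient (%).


Formula: Gradient = rise / run * 100
Gradient = 24.3 / 433.5 * 100 = 5.6%

5.6


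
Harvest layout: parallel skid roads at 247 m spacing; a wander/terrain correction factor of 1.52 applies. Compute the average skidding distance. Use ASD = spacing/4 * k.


Formula: ASD = (spacing / 4) * correction
Uncorrected distance = spacing / 4 = 247 / 4 = 61.75 m
ASD = 61.75 * 1.52 = 94 m

94


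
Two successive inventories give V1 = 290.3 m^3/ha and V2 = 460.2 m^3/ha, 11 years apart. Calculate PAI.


Formula: PAI = (V_T2 - V_T1) / (T2 - T1)
Volume increment = 460.2 - 290.3 = 169.9 m^3/ha
PAI = 169.9 / 11 = 15.45 m^3/ha/year

15.45


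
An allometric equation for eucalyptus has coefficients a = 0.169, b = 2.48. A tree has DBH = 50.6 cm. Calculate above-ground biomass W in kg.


Formula: W = a * DBH^b  (allometric power law)
DBH^b = 50.6^2.48 = 16838.1077
W = 0.169 * 16838.1077 = 2845.6 kg

2845.6


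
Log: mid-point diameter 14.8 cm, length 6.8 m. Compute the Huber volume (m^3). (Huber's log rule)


Huber: V = Am * L,  Am = pi*(Dm/200)^2
Am = pi*(14.8/200)^2 = 0.017203 m^2
V = 0.017203*6.8 = 0.117 m^3

0.117


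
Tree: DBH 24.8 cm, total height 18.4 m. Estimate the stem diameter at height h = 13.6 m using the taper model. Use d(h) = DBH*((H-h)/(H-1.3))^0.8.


Taper: d(h) = DBH * ((H - h) / (H - 1.3))^0.8
Numerator = H - h = 18.4 - 13.6 = 4.8 m
Denominator = H - 1.3 = 18.4 - 1.3 = 17.1 m
Ratio = 4.8 / 17.1 = 0.2807
d = 24.8 * 0.2807^0.8 = 9.0 cm

9.0


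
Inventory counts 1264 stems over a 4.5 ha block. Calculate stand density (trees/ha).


Formula: Stand Density = N_trees / Area_ha
Density = 1264 trees / 4.5 ha
Density = 281 trees/ha

281


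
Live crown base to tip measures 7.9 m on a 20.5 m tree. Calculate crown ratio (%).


Formula: Crown Ratio = (Crown Length / Total Height) * 100
CR = (7.9 m / 20.5 m) * 100
CR = 0.3854 * 100 = 38.5%

38.5


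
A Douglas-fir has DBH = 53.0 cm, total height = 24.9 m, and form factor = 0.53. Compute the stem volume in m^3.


Formula: V = pi * (DBH/200)^2 * H * ff
Radius = DBH/200 = 53.0/200 = 0.265 m
Radius^2 = 0.265^2 = 0.070225 m^2
V = pi * 0.070225 * 24.9 * 0.53
V = 2.912 m^3

2.912


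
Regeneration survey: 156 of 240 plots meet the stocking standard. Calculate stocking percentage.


Formula: Stocking % = stocked plots / total plots * 100
Stocking = 156 / 240 * 100
Stocking = 0.65 * 100 = 65.0%

65.0


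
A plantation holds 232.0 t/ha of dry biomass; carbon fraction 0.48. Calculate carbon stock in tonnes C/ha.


Formula: Carbon Stock = Biomass * Carbon Fraction
C = 232.0 t/ha * 0.48
C = 111.4 t C/ha

111.4


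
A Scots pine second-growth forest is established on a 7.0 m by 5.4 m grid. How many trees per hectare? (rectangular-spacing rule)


Formula: TPH = 10000 m^2/ha / (spacing_x * spacing_y)
Area per tree = 7.0 m * 5.4 m = 37.8 m^2
TPH = 10000 / 37.8 = 265 trees/ha

265


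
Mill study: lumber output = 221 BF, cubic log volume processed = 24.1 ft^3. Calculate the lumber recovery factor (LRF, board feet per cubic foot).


Formula: LRF = Lumber Output (BF) / Log Input (ft^3)
LRF = 221 BF / 24.1 ft^3
LRF = 9.17 BF/ft^3

9.17


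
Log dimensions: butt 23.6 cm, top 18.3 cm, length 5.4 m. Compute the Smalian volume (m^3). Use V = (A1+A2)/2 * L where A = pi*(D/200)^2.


Smalian: V = (A1 + A2)/2 * L,  A = pi*(D/200)^2
A1 = pi*(23.6/200)^2 = 0.043744 m^2
A2 = pi*(18.3/200)^2 = 0.026302 m^2
V = (0.043744+0.026302)/2*5.4 = 0.1891 m^3

0.1891


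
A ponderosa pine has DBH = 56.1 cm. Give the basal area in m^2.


Formula: BA = pi * (DBH/2)^2 / 10000  (cm^2 to m^2)
Radius = DBH/2 = 56.1/2 = 28.05 cm
BA = pi * 28.05^2 / 10000
   = 2471.813 cm^2 / 10000
   = 0.2472 m^2

0.2472


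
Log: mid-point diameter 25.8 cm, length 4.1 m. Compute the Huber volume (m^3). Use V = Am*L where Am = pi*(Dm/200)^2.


Huber: V = Am * L,  Am = pi*(Dm/200)^2
Am = pi*(25.8/200)^2 = 0.052279 m^2
V = 0.052279*4.1 = 0.2143 m^3

0.2143


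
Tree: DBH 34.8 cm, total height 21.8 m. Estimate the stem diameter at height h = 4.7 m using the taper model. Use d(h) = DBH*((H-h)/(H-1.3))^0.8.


Taper: d(h) = DBH * ((H - h) / (H - 1.3))^0.8
Numerator = H - h = 21.8 - 4.7 = 17.1 m
Denominator = H - 1.3 = 21.8 - 1.3 = 20.5 m
Ratio = 17.1 / 20.5 = 0.83415
d = 34.8 * 0.83415^0.8 = 30.1 cm

30.1


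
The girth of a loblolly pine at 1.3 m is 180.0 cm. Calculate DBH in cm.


Formula: DBH = C / pi
DBH = 180.0 / pi
pi = 3.14159...
DBH = 57.3 cm

57.3


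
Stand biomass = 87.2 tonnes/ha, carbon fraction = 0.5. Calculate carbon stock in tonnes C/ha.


Formula: Carbon Stock = Biomass * Carbon Fraction
C = 87.2 t/ha * 0.5
C = 43.6 t C/ha

43.6


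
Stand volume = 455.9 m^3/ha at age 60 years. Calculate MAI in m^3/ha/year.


Formula: MAI = Total Volume / Stand Age
MAI = 455.9 m^3/ha / 60 years
MAI = 7.6 m^3/ha/year

7.6


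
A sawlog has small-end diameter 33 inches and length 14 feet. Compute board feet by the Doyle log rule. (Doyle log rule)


Doyle: BF = (D - 4)^2 * L / 16
Adjusted diameter = 33 - 4 = 29 in
(D-4)^2 = 29^2 = 841
BF = 841 * 14 / 16 = 736 BF

736


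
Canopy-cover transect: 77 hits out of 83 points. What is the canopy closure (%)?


Formula: Canopy closure = covered points / total points * 100
Closure = 77 / 83 * 100
Closure = 0.9277 * 100 = 92.8%

92.8


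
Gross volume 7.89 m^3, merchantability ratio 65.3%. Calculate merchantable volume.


Formula: MV = V_total * (merchantable_pct / 100)
Merchantable fraction = 65.3% / 100 = 0.653
MV = 7.89 m^3 * 0.653 = 5.152 m^3

5.152


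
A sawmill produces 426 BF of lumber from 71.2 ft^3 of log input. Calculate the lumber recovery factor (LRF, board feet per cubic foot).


Formula: LRF = Lumber Output (BF) / Log Input (ft^3)
LRF = 426 BF / 71.2 ft^3
LRF = 5.98 BF/ft^3

5.98


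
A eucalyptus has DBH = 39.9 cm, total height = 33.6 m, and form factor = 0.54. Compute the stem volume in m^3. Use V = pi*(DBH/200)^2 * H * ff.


Formula: V = pi * (DBH/200)^2 * H * ff
Radius = DBH/200 = 39.9/200 = 0.1995 m
Radius^2 = 0.1995^2 = 0.03980025 m^2
V = pi * 0.03980025 * 33.6 * 0.54
V = 2.269 m^3

2.269


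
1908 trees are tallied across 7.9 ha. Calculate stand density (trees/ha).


Formula: Stand Density = N_trees / Area_ha
Density = 1908 trees / 7.9 ha
Density = 242 trees/ha

242


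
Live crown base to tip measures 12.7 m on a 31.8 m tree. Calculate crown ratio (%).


Formula: Crown Ratio = (Crown Length / Total Height) * 100
CR = (12.7 m / 31.8 m) * 100
CR = 0.3994 * 100 = 39.9%

39.9


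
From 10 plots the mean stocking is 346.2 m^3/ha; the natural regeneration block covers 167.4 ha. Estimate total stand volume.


Formula: Total Volume = Mean Volume per ha * Total Area
Total Volume = 346.2 m^3/ha * 167.4 ha
Total Volume = 57954 m^3

57954


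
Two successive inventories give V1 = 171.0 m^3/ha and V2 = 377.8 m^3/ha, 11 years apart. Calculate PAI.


Formula: PAI = (V_T2 - V_T1) / (T2 - T1)
Volume increment = 377.8 - 171.0 = 206.8 m^3/ha
PAI = 206.8 / 11 = 18.8 m^3/ha/year

18.8


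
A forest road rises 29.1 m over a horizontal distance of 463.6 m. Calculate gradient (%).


Formula: Gradient = rise / run * 100
Gradient = 29.1 / 463.6 * 100 = 6.3%

6.3


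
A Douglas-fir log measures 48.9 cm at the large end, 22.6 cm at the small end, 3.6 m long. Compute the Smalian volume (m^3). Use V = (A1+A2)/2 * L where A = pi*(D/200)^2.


Smalian: V = (A1 + A2)/2 * L,  A = pi*(D/200)^2
A1 = pi*(48.9/200)^2 = 0.187805 m^2
A2 = pi*(22.6/200)^2 = 0.040115 m^2
V = (0.187805+0.040115)/2*3.6 = 0.4103 m^3

0.4103


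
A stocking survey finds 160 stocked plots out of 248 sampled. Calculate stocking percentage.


Formula: Stocking % = stocked plots / total plots * 100
Stocking = 160 / 248 * 100
Stocking = 0.6452 * 100 = 64.5%

64.5


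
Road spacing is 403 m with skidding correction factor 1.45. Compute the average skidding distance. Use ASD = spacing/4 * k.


Formula: ASD = (spacing / 4) * correction
Uncorrected distance = spacing / 4 = 403 / 4 = 100.75 m
ASD = 100.75 * 1.45 = 146 m

146


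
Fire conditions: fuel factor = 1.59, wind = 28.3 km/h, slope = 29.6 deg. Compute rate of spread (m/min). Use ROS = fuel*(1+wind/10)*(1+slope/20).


Formula: ROS = fuel * (1 + wind/10) * (1 + slope/20)
Wind factor = 1 + 28.3/10 = 3.83
Slope factor = 1 + 29.6/20 = 2.48
ROS = 1.59 * 3.83 * 2.48 = 15.1 m/min

15.1


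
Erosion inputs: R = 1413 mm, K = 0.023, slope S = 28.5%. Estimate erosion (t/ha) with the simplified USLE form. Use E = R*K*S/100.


Formula: E = R * K * S / 100  (simplified USLE)
R * K = 1413 * 0.023 = 32.499
E = 32.499 * 28.5 / 100 = 9.26 t/ha

9.26


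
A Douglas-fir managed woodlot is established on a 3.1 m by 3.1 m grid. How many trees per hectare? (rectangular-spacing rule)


Formula: TPH = 10000 m^2/ha / (spacing_x * spacing_y)
Area per tree = 3.1 m * 3.1 m = 9.61 m^2
TPH = 10000 / 9.61 = 1041 trees/ha

1041


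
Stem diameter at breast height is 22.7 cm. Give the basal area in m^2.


Formula: BA = pi * (DBH/2)^2 / 10000  (cm^2 to m^2)
Radius = DBH/2 = 22.7/2 = 11.35 cm
BA = pi * 11.35^2 / 10000
   = 404.7078 cm^2 / 10000
   = 0.0405 m^2

0.0405


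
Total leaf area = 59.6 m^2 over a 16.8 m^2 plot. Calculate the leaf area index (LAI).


Formula: LAI = total leaf area / ground area  (dimensionless)
LAI = 59.6 m^2 / 16.8 m^2
LAI = 3.55

3.55


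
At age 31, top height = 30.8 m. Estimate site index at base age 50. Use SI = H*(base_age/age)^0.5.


Formula: SI = H_dom * (base_age / age)^0.5
Age ratio = 50 / 31 = 1.6129
sqrt(age_ratio) = 1.27
SI = 30.8 * 1.27 = 39.1 m

39.1


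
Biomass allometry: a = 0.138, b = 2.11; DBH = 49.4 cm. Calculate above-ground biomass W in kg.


Formula: W = a * DBH^b  (allometric power law)
DBH^b = 49.4^2.11 = 3747.6917
W = 0.138 * 3747.6917 = 517.2 kg

517.2


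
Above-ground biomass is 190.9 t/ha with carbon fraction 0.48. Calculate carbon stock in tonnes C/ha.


Formula: Carbon Stock = Biomass * Carbon Fraction
C = 190.9 t/ha * 0.48
C = 91.6 t C/ha

91.6


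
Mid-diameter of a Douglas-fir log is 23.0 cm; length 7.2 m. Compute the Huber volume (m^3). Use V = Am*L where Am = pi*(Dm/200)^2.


Huber: V = Am * L,  Am = pi*(Dm/200)^2
Am = pi*(23.0/200)^2 = 0.041548 m^2
V = 0.041548*7.2 = 0.2991 m^3

0.2991


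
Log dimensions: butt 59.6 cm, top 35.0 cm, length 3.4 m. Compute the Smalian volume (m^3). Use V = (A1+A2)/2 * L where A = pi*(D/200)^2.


Smalian: V = (A1 + A2)/2 * L,  A = pi*(D/200)^2
A1 = pi*(59.6/200)^2 = 0.278986 m^2
A2 = pi*(35.0/200)^2 = 0.096211 m^2
V = (0.278986+0.096211)/2*3.4 = 0.6378 m^3

0.6378


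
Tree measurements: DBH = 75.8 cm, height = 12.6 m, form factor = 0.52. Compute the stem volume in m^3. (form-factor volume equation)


Formula: V = pi * (DBH/200)^2 * H * ff
Radius = DBH/200 = 75.8/200 = 0.379 m
Radius^2 = 0.379^2 = 0.143641 m^2
V = pi * 0.143641 * 12.6 * 0.52
V = 2.957 m^3

2.957


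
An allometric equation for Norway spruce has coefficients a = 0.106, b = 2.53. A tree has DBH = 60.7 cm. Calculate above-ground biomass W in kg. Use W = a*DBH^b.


Formula: W = a * DBH^b  (allometric power law)
DBH^b = 60.7^2.53 = 32468.886
W = 0.106 * 32468.886 = 3441.7 kg

3441.7


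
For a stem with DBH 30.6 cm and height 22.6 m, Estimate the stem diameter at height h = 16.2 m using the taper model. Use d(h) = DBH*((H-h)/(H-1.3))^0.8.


Taper: d(h) = DBH * ((H - h) / (H - 1.3))^0.8
Numerator = H - h = 22.6 - 16.2 = 6.4 m
Denominator = H - 1.3 = 22.6 - 1.3 = 21.3 m
Ratio = 6.4 / 21.3 = 0.30047
d = 30.6 * 0.30047^0.8 = 11.7 cm

11.7


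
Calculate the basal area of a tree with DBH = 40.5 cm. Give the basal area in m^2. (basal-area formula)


Formula: BA = pi * (DBH/2)^2 / 10000  (cm^2 to m^2)
Radius = DBH/2 = 40.5/2 = 20.25 cm
BA = pi * 20.25^2 / 10000
   = 1288.2493 cm^2 / 10000
   = 0.1288 m^2

0.1288


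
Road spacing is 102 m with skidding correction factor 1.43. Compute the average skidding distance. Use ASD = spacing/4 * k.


Formula: ASD = (spacing / 4) * correction
Uncorrected distance = spacing / 4 = 102 / 4 = 25.5 m
ASD = 25.5 * 1.43 = 36 m

36


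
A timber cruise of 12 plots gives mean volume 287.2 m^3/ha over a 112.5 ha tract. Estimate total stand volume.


Formula: Total Volume = Mean Volume per ha * Total Area
Total Volume = 287.2 m^3/ha * 112.5 ha
Total Volume = 32310 m^3

32310


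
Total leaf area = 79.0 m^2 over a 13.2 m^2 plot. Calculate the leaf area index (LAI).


Formula: LAI = total leaf area / ground area  (dimensionless)
LAI = 79.0 m^2 / 13.2 m^2
LAI = 5.98

5.98


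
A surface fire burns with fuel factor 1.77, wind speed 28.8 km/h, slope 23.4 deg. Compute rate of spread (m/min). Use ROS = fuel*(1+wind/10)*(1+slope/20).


Formula: ROS = fuel * (1 + wind/10) * (1 + slope/20)
Wind factor = 1 + 28.8/10 = 3.88
Slope factor = 1 + 23.4/20 = 2.17
ROS = 1.77 * 3.88 * 2.17 = 14.9 m/min

14.9


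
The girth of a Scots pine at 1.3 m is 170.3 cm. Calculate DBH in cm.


Formula: DBH = C / pi
DBH = 170.3 / pi
pi = 3.14159...
DBH = 54.2 cm

54.2


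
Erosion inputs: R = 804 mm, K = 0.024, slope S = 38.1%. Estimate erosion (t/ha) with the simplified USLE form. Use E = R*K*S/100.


Formula: E = R * K * S / 100  (simplified USLE)
R * K = 804 * 0.024 = 19.296
E = 19.296 * 38.1 / 100 = 7.35 t/ha

7.35


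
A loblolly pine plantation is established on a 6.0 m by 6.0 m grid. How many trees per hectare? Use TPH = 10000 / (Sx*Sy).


Formula: TPH = 10000 m^2/ha / (spacing_x * spacing_y)
Area per tree = 6.0 m * 6.0 m = 36.0 m^2
TPH = 10000 / 36.0 = 278 trees/ha

278


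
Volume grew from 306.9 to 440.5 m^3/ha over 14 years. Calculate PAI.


Formula: PAI = (V_T2 - V_T1) / (T2 - T1)
Volume increment = 440.5 - 306.9 = 133.6 m^3/ha
PAI = 133.6 / 14 = 9.54 m^3/ha/year

9.54


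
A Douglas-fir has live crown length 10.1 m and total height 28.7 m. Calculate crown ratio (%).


Formula: Crown Ratio = (Crown Length / Total Height) * 100
CR = (10.1 m / 28.7 m) * 100
CR = 0.3519 * 100 = 35.2%

35.2


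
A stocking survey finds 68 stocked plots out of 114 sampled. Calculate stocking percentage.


Formula: Stocking % = stocked plots / total plots * 100
Stocking = 68 / 114 * 100
Stocking = 0.5965 * 100 = 59.6%

59.6


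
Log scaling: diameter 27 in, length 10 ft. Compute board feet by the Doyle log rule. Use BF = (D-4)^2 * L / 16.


Doyle: BF = (D - 4)^2 * L / 16
Adjusted diameter = 27 - 4 = 23 in
(D-4)^2 = 23^2 = 529
BF = 529 * 10 / 16 = 331 BF

331


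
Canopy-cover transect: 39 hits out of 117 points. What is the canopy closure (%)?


Formula: Canopy closure = covered points / total points * 100
Closure = 39 / 117 * 100
Closure = 0.3333 * 100 = 33.3%

33.3


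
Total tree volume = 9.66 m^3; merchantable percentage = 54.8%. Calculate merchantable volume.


Formula: MV = V_total * (merchantable_pct / 100)
Merchantable fraction = 54.8% / 100 = 0.548
MV = 9.66 m^3 * 0.548 = 5.294 m^3

5.294


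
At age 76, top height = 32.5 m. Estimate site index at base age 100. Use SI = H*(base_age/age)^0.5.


Formula: SI = H_dom * (base_age / age)^0.5
Age ratio = 100 / 76 = 1.31579
sqrt(age_ratio) = 1.14708
SI = 32.5 * 1.14708 = 37.3 m

37.3


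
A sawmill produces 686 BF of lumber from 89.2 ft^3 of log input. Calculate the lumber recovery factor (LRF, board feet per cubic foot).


Formula: LRF = Lumber Output (BF) / Log Input (ft^3)
LRF = 686 BF / 89.2 ft^3
LRF = 7.69 BF/ft^3

7.69


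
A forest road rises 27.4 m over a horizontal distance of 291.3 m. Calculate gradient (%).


Formula: Gradient = rise / run * 100
Gradient = 27.4 / 291.3 * 100 = 9.4%

9.4


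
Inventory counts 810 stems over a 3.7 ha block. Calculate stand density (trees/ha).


Formula: Stand Density = N_trees / Area_ha
Density = 810 trees / 3.7 ha
Density = 219 trees/ha

219


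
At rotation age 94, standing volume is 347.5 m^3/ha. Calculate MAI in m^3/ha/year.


Formula: MAI = Total Volume / Stand Age
MAI = 347.5 m^3/ha / 94 years
MAI = 3.7 m^3/ha/year

3.7


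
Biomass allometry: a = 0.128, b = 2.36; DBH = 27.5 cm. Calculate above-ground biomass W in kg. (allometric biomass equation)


Formula: W = a * DBH^b  (allometric power law)
DBH^b = 27.5^2.36 = 2493.5906
W = 0.128 * 2493.5906 = 319.2 kg

319.2


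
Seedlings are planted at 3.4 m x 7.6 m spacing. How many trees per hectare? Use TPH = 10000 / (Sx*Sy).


Formula: TPH = 10000 m^2/ha / (spacing_x * spacing_y)
Area per tree = 3.4 m * 7.6 m = 25.84 m^2
TPH = 10000 / 25.84 = 387 trees/ha

387


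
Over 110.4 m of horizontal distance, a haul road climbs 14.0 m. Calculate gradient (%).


Formula: Gradient = rise / run * 100
Gradient = 14.0 / 110.4 * 100 = 12.7%

12.7
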